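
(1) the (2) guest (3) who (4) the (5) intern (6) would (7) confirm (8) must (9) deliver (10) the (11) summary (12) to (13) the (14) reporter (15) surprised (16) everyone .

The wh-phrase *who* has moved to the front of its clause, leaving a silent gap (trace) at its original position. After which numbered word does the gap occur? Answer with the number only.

'who' functions as the subject of the clause embedded under 'confirm'. Wh-movement fronts it, leaving a gap right after 'confirm':
The guest who the intern would confirm ___ must deliver the summary to the reporter surprised everyone.
'confirm' is word 7.

7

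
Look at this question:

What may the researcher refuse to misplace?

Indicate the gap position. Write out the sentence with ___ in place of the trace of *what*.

In situ: The researcher may refuse to misplace what.
'what' functions as the direct object of 'misplace'. The gap is right after 'misplace'.

What may the researcher refuse to misplace ___?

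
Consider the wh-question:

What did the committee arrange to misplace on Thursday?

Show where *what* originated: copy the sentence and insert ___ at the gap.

Before movement: The committee did arrange to misplace what on Thursday.
'what' functions as the direct object of 'misplace'. The gap is right after 'misplace'.

What did the committee arrange to misplace ___ on Thursday?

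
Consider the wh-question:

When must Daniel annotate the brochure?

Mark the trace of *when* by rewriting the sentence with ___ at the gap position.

When must Daniel annotate the brochure ___?

Underlying clause: Daniel must annotate the brochure when.
The filler 'when' is interpreted as the temporal adjunct. The gap is right after 'brochure'.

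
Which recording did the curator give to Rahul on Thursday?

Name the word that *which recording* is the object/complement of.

In situ: The curator did give which recording to Rahul on Thursday.
The filler 'which recording' is interpreted as the direct object of 'give'. Fronting leaves a gap immediately after 'give':
Which recording did the curator give ___ to Rahul on Thursday?

give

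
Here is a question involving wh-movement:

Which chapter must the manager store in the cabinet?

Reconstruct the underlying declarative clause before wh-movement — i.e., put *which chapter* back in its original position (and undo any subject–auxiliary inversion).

The manager must store which chapter in the cabinet.

'which chapter' functions as the direct object of 'store'. Fronting leaves a gap immediately after 'store':
Which chapter must the manager store ___ in the cabinet?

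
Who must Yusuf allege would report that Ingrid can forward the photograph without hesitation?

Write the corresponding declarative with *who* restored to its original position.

The filler 'who' is interpreted as the subject of the clause embedded under 'allege'. It moves to the left edge, and the trace sits right after 'allege':
Who must Yusuf allege ___ would report that Ingrid can forward the photograph without hesitation?

Yusuf must allege who would report that Ingrid can forward the photograph without hesitation.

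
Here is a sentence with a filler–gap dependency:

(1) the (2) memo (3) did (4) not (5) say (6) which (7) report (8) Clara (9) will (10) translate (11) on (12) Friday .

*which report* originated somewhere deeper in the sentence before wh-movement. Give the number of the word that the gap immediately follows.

10

Before movement: Clara will translate which report on Friday.
The filler 'which report' is interpreted as the direct object of 'translate'. It moves to the left edge, and the trace sits right after 'translate':
The memo did not say which report Clara will translate ___ on Friday.
'translate' is word 10.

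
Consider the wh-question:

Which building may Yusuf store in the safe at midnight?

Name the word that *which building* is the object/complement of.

Underlying clause: Yusuf may store which building in the safe at midnight.
The filler 'which building' is interpreted as the direct object of 'store'. Wh-movement fronts it, leaving a gap right after 'store':
Which building may Yusuf store ___ in the safe at midnight?

store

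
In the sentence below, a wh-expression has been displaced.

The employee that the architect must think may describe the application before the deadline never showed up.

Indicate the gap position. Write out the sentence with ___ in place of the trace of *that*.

The employee that the architect must think ___ may describe the application before the deadline never showed up.

'that' functions as the subject of the clause embedded under 'think'. The gap is right after 'think'.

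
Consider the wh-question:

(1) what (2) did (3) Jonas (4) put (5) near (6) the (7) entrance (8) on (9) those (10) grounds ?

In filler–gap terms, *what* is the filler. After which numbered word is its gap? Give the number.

4

Pre-movement form: Jonas did put what near the entrance on those grounds.
'what' is the direct object of 'put'. It moves to the left edge, and the trace sits right after 'put':
What did Jonas put ___ near the entrance on those grounds?
'put' is word 4.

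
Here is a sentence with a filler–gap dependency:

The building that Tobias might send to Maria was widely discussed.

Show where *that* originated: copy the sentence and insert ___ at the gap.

'that' functions as the direct object of 'send'. The gap is right after 'send'.

The building that Tobias might send ___ to Maria was widely discussed.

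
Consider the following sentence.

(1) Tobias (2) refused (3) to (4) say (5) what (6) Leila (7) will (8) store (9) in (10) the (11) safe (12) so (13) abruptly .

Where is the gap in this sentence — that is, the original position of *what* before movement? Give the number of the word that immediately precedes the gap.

8

Underlying clause: Leila will store what in the safe so abruptly.
The filler 'what' is interpreted as the direct object of 'store'. Wh-movement fronts it, leaving a gap right after 'store':
Tobias refused to say what Leila will store ___ in the safe so abruptly.
'store' is word 8.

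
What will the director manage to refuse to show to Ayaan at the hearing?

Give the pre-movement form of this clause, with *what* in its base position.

'what' is the direct object of 'show'. Fronting leaves a gap immediately after 'show':
What will the director manage to refuse to show ___ to Ayaan at the hearing?

The director will manage to refuse to show what to Ayaan at the hearing.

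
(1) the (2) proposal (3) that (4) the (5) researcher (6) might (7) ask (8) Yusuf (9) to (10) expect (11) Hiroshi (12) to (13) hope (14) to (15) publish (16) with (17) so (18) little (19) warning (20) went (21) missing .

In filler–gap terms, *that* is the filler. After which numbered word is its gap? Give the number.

15

'that' is the direct object of 'publish'. Wh-movement fronts it, leaving a gap right after 'publish':
The proposal that the researcher might ask Yusuf to expect Hiroshi to hope to publish ___ with so little warning went missing.
'publish' is word 15.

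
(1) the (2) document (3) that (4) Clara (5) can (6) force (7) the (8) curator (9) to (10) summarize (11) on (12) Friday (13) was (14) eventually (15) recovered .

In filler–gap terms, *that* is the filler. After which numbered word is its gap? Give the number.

'that' functions as the direct object of 'summarize'. Wh-movement fronts it, leaving a gap right after 'summarize':
The document that Clara can force the curator to summarize ___ on Friday was eventually recovered.
'summarize' is word 10.

10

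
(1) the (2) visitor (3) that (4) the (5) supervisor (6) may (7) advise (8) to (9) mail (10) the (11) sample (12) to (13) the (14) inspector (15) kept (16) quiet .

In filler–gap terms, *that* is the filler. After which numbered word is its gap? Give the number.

7

'that' functions as the direct object of 'advise'. It moves to the left edge, and the trace sits right after 'advise':
The visitor that the supervisor may advise ___ to mail the sample to the inspector kept quiet.
'advise' is word 7.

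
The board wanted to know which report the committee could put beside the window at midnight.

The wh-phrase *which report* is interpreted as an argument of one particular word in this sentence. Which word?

put

In situ: The committee could put which report beside the window at midnight.
The filler 'which report' is interpreted as the direct object of 'put'. Wh-movement fronts it, leaving a gap right after 'put':
The board wanted to know which report the committee could put ___ beside the window at midnight.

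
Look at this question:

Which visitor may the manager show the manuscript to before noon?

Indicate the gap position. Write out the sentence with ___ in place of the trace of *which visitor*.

Which visitor may the manager show the manuscript to ___ before noon?

Pre-movement form: The manager may show the manuscript to which visitor before noon.
The filler 'which visitor' is interpreted as the object of the preposition 'to' (recipient of 'show'). The gap is right after 'to'.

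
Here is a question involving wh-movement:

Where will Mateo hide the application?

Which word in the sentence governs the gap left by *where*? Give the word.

hide

Before movement: Mateo will hide the application where.
The filler 'where' is interpreted as the locative complement of 'hide'. It moves to the left edge, and the trace sits right after 'application':
Where will Mateo hide the application ___?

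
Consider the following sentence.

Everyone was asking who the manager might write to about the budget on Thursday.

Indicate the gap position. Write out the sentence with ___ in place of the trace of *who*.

Before movement: The manager might write to who about the budget on Thursday.
The filler 'who' is interpreted as the object of the preposition 'to'. The gap is right after 'to'.

Everyone was asking who the manager might write to ___ about the budget on Thursday.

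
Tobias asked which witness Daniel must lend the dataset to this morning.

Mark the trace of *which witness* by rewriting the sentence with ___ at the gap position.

Tobias asked which witness Daniel must lend the dataset to ___ this morning.

Before movement: Daniel must lend the dataset to which witness this morning.
The filler 'which witness' is interpreted as the object of the preposition 'to' (recipient of 'lend'). The gap is right after 'to'.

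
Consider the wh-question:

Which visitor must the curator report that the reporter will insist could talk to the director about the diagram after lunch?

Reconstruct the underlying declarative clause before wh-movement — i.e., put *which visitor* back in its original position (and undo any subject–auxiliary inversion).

The curator must report that the reporter will insist which visitor could talk to the director about the diagram after lunch.

'which visitor' functions as the subject of the clause embedded under 'insist'. Fronting leaves a gap immediately after 'insist':
Which visitor must the curator report that the reporter will insist ___ could talk to the director about the diagram after lunch?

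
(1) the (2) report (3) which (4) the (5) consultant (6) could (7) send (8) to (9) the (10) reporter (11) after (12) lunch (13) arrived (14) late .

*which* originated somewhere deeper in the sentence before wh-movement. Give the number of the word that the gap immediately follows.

'which' functions as the direct object of 'send'. Wh-movement fronts it, leaving a gap right after 'send':
The report which the consultant could send ___ to the reporter after lunch arrived late.
'send' is word 7.

7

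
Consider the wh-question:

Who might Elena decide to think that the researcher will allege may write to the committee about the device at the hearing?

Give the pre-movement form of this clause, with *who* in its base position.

Elena might decide to think that the researcher will allege who may write to the committee about the device at the hearing.

'who' functions as the subject of the clause embedded under 'allege'. Fronting leaves a gap immediately after 'allege':
Who might Elena decide to think that the researcher will allege ___ may write to the committee about the device at the hearing?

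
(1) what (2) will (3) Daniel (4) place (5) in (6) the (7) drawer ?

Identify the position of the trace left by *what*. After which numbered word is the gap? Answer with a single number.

Pre-movement form: Daniel will place what in the drawer.
'what' is the direct object of 'place'. It moves to the left edge, and the trace sits right after 'place':
What will Daniel place ___ in the drawer?
'place' is word 4.

4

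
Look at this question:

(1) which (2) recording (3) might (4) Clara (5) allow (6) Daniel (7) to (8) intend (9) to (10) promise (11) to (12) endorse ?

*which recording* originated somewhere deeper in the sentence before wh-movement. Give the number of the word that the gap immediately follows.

12

Pre-movement form: Clara might allow Daniel to intend to promise to endorse which recording.
'which recording' is the direct object of 'endorse'. Fronting leaves a gap immediately after 'endorse':
Which recording might Clara allow Daniel to intend to promise to endorse ___?
'endorse' is word 12.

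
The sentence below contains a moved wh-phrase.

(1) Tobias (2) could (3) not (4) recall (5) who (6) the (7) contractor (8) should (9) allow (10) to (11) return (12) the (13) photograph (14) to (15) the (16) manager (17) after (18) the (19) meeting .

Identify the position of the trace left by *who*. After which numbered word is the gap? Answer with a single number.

9

In situ: The contractor should allow who to return the photograph to the manager after the meeting.
'who' functions as the direct object of 'allow'. It moves to the left edge, and the trace sits right after 'allow':
Tobias could not recall who the contractor should allow ___ to return the photograph to the manager after the meeting.
'allow' is word 9.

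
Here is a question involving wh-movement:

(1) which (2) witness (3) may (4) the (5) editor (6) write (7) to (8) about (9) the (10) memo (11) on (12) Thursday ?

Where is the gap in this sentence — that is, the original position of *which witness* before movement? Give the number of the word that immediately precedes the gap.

7

Underlying clause: The editor may write to which witness about the memo on Thursday.
'which witness' is the object of the preposition 'to'. Wh-movement fronts it, leaving a gap right after 'to':
Which witness may the editor write to ___ about the memo on Thursday?
'to' is word 7.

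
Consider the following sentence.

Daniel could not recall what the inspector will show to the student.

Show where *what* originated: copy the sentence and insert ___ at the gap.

Underlying clause: The inspector will show what to the student.
'what' is the direct object of 'show'. The gap is right after 'show'.

Daniel could not recall what the inspector will show ___ to the student.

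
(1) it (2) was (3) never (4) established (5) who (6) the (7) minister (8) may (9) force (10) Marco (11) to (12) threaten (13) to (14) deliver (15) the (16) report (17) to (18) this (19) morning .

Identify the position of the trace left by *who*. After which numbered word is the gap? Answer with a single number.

Pre-movement form: The minister may force Marco to threaten to deliver the report to who this morning.
'who' is the object of the preposition 'to' (recipient of 'deliver'). Wh-movement fronts it, leaving a gap right after 'to':
It was never established who the minister may force Marco to threaten to deliver the report to ___ this morning.
'to' is word 17.

17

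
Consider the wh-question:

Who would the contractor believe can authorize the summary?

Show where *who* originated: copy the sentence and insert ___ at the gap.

Who would the contractor believe ___ can authorize the summary?

Underlying clause: The contractor would believe who can authorize the summary.
The filler 'who' is interpreted as the subject of the clause embedded under 'believe'. The gap is right after 'believe'.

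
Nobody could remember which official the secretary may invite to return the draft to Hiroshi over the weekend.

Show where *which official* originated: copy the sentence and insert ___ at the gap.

Nobody could remember which official the secretary may invite ___ to return the draft to Hiroshi over the weekend.

Underlying clause: The secretary may invite which official to return the draft to Hiroshi over the weekend.
'which official' is the direct object of 'invite'. The gap is right after 'invite'.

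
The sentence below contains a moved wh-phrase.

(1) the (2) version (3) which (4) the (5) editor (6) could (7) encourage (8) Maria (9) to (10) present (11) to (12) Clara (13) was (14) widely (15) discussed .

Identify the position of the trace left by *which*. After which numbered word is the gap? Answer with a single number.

'which' is the direct object of 'present'. Fronting leaves a gap immediately after 'present':
The version which the editor could encourage Maria to present ___ to Clara was widely discussed.
'present' is word 10.

10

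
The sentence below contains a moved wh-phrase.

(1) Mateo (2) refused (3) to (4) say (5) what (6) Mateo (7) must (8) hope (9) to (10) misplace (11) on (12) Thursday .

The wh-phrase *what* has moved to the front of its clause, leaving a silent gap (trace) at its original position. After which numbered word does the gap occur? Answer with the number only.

Pre-movement form: Mateo must hope to misplace what on Thursday.
The filler 'what' is interpreted as the direct object of 'misplace'. Fronting leaves a gap immediately after 'misplace':
Mateo refused to say what Mateo must hope to misplace ___ on Thursday.
'misplace' is word 10.

10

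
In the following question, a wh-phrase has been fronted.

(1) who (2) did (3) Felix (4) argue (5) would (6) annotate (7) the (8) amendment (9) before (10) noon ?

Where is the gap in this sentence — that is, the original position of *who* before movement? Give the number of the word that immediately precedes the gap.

Underlying clause: Felix did argue who would annotate the amendment before noon.
The filler 'who' is interpreted as the subject of the clause embedded under 'argue'. Wh-movement fronts it, leaving a gap right after 'argue':
Who did Felix argue ___ would annotate the amendment before noon?
'argue' is word 4.

4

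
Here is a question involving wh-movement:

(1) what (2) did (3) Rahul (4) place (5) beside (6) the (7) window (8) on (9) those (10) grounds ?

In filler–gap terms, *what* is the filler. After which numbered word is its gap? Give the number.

Underlying clause: Rahul did place what beside the window on those grounds.
'what' is the direct object of 'place'. Wh-movement fronts it, leaving a gap right after 'place':
What did Rahul place ___ beside the window on those grounds?
'place' is word 4.

4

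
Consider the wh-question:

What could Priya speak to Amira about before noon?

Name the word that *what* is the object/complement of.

about

Before movement: Priya could speak to Amira about what before noon.
'what' is the object of the preposition 'about'. Wh-movement fronts it, leaving a gap right after 'about':
What could Priya speak to Amira about ___ before noon?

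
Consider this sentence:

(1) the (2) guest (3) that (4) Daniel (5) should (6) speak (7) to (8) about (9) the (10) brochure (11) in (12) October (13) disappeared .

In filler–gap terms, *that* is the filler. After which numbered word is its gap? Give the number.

7

The filler 'that' is interpreted as the object of the preposition 'to'. Wh-movement fronts it, leaving a gap right after 'to':
The guest that Daniel should speak to ___ about the brochure in October disappeared.
'to' is word 7.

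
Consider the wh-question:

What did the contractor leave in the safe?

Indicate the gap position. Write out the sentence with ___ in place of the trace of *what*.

What did the contractor leave ___ in the safe?

Underlying clause: The contractor did leave what in the safe.
'what' is the direct object of 'leave'. The gap is right after 'leave'.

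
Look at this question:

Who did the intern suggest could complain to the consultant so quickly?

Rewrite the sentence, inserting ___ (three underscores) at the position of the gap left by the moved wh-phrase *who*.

In situ: The intern did suggest who could complain to the consultant so quickly.
'who' is the subject of the clause embedded under 'suggest'. The gap is right after 'suggest'.

Who did the intern suggest ___ could complain to the consultant so quickly?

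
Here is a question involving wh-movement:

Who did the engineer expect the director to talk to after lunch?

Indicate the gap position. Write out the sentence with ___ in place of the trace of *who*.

Who did the engineer expect the director to talk to ___ after lunch?

Before movement: The engineer did expect the director to talk to who after lunch.
'who' is the object of the preposition 'to'. The gap is right after 'to'.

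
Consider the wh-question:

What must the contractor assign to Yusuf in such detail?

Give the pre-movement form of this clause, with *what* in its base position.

The filler 'what' is interpreted as the direct object of 'assign'. Fronting leaves a gap immediately after 'assign':
What must the contractor assign ___ to Yusuf in such detail?

The contractor must assign what to Yusuf in such detail.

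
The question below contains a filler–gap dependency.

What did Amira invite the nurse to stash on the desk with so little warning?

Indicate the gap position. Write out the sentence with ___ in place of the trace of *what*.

What did Amira invite the nurse to stash ___ on the desk with so little warning?

Underlying clause: Amira did invite the nurse to stash what on the desk with so little warning.
'what' functions as the direct object of 'stash'. The gap is right after 'stash'.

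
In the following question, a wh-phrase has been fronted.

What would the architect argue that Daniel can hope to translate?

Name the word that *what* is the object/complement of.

translate

In situ: The architect would argue that Daniel can hope to translate what.
The filler 'what' is interpreted as the direct object of 'translate'. It moves to the left edge, and the trace sits right after 'translate':
What would the architect argue that Daniel can hope to translate ___?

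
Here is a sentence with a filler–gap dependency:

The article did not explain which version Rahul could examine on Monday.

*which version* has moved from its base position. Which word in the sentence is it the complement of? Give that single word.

Underlying clause: Rahul could examine which version on Monday.
The filler 'which version' is interpreted as the direct object of 'examine'. Wh-movement fronts it, leaving a gap right after 'examine':
The article did not explain which version Rahul could examine ___ on Monday.

examine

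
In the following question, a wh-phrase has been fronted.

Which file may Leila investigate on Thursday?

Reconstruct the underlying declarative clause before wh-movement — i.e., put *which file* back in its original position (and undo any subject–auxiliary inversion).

Leila may investigate which file on Thursday.

'which file' is the direct object of 'investigate'. It moves to the left edge, and the trace sits right after 'investigate':
Which file may Leila investigate ___ on Thursday?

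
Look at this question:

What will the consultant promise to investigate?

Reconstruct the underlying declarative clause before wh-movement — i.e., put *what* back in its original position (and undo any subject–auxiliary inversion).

The consultant will promise to investigate what.

'what' functions as the direct object of 'investigate'. Fronting leaves a gap immediately after 'investigate':
What will the consultant promise to investigate ___?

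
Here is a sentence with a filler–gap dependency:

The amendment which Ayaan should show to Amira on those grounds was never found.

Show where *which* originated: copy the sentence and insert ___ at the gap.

The amendment which Ayaan should show ___ to Amira on those grounds was never found.

The filler 'which' is interpreted as the direct object of 'show'. The gap is right after 'show'.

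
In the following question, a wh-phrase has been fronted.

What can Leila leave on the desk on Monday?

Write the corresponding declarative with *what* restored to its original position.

The filler 'what' is interpreted as the direct object of 'leave'. It moves to the left edge, and the trace sits right after 'leave':
What can Leila leave ___ on the desk on Monday?

Leila can leave what on the desk on Monday.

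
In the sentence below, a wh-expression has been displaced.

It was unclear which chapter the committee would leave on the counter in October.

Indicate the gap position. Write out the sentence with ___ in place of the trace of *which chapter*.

It was unclear which chapter the committee would leave ___ on the counter in October.

Pre-movement form: The committee would leave which chapter on the counter in October.
'which chapter' functions as the direct object of 'leave'. The gap is right after 'leave'.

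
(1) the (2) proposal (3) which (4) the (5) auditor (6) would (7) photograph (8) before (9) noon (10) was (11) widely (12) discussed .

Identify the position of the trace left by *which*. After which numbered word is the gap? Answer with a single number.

7

The filler 'which' is interpreted as the direct object of 'photograph'. Wh-movement fronts it, leaving a gap right after 'photograph':
The proposal which the auditor would photograph ___ before noon was widely discussed.
'photograph' is word 7.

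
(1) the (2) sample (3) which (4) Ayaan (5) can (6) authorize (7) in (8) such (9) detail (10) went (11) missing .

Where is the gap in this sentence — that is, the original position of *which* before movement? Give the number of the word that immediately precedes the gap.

'which' functions as the direct object of 'authorize'. It moves to the left edge, and the trace sits right after 'authorize':
The sample which Ayaan can authorize ___ in such detail went missing.
'authorize' is word 6.

6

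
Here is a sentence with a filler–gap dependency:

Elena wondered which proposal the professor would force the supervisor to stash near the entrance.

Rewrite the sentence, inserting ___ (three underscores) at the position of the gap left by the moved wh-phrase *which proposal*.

Underlying clause: The professor would force the supervisor to stash which proposal near the entrance.
'which proposal' functions as the direct object of 'stash'. The gap is right after 'stash'.

Elena wondered which proposal the professor would force the supervisor to stash ___ near the entrance.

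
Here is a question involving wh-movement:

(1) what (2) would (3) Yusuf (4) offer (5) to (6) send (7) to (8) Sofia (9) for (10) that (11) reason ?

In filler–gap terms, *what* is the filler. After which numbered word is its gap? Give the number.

Before movement: Yusuf would offer to send what to Sofia for that reason.
The filler 'what' is interpreted as the direct object of 'send'. Wh-movement fronts it, leaving a gap right after 'send':
What would Yusuf offer to send ___ to Sofia for that reason?
'send' is word 6.

6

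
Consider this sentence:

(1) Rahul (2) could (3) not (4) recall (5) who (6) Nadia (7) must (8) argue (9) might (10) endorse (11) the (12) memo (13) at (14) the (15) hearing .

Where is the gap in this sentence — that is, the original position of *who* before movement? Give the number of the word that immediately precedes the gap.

8

Underlying clause: Nadia must argue who might endorse the memo at the hearing.
'who' is the subject of the clause embedded under 'argue'. Fronting leaves a gap immediately after 'argue':
Rahul could not recall who Nadia must argue ___ might endorse the memo at the hearing.
'argue' is word 8.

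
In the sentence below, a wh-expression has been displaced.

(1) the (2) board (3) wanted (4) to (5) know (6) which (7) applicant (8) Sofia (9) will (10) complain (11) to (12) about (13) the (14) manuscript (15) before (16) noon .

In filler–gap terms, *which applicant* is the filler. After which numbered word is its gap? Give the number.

11

Before movement: Sofia will complain to which applicant about the manuscript before noon.
The filler 'which applicant' is interpreted as the object of the preposition 'to'. Fronting leaves a gap immediately after 'to':
The board wanted to know which applicant Sofia will complain to ___ about the manuscript before noon.
'to' is word 11.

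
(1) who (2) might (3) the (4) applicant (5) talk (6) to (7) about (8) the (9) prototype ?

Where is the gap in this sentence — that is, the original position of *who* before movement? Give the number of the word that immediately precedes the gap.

6

Underlying clause: The applicant might talk to who about the prototype.
The filler 'who' is interpreted as the object of the preposition 'to'. It moves to the left edge, and the trace sits right after 'to':
Who might the applicant talk to ___ about the prototype?
'to' is word 6.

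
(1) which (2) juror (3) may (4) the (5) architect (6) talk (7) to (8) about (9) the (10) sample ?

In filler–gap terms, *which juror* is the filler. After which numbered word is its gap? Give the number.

Before movement: The architect may talk to which juror about the sample.
The filler 'which juror' is interpreted as the object of the preposition 'to'. Fronting leaves a gap immediately after 'to':
Which juror may the architect talk to ___ about the sample?
'to' is word 7.

7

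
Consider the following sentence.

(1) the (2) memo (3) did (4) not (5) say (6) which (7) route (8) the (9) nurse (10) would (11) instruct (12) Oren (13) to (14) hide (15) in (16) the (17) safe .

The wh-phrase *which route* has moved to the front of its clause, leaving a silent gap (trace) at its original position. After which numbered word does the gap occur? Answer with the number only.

14

Before movement: The nurse would instruct Oren to hide which route in the safe.
The filler 'which route' is interpreted as the direct object of 'hide'. It moves to the left edge, and the trace sits right after 'hide':
The memo did not say which route the nurse would instruct Oren to hide ___ in the safe.
'hide' is word 14.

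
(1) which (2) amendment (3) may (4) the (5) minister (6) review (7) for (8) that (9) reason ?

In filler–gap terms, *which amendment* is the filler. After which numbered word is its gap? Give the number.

6

Underlying clause: The minister may review which amendment for that reason.
The filler 'which amendment' is interpreted as the direct object of 'review'. Wh-movement fronts it, leaving a gap right after 'review':
Which amendment may the minister review ___ for that reason?
'review' is word 6.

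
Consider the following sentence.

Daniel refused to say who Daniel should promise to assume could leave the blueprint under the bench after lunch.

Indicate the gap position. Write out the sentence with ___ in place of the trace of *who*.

Before movement: Daniel should promise to assume who could leave the blueprint under the bench after lunch.
The filler 'who' is interpreted as the subject of the clause embedded under 'assume'. The gap is right after 'assume'.

Daniel refused to say who Daniel should promise to assume ___ could leave the blueprint under the bench after lunch.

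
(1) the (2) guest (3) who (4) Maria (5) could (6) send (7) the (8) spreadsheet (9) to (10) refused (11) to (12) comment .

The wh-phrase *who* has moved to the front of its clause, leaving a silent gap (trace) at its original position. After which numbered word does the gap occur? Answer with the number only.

'who' is the object of the preposition 'to' (recipient of 'send'). Wh-movement fronts it, leaving a gap right after 'to':
The guest who Maria could send the spreadsheet to ___ refused to comment.
'to' is word 9.

9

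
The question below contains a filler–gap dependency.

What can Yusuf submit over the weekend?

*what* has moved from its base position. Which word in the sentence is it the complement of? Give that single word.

submit

Pre-movement form: Yusuf can submit what over the weekend.
'what' is the direct object of 'submit'. Wh-movement fronts it, leaving a gap right after 'submit':
What can Yusuf submit ___ over the weekend?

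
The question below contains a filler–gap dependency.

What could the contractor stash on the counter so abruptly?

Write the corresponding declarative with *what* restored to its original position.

The contractor could stash what on the counter so abruptly.

The filler 'what' is interpreted as the direct object of 'stash'. It moves to the left edge, and the trace sits right after 'stash':
What could the contractor stash ___ on the counter so abruptly?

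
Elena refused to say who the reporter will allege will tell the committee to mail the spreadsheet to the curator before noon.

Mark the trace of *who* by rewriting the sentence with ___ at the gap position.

Elena refused to say who the reporter will allege ___ will tell the committee to mail the spreadsheet to the curator before noon.

Pre-movement form: The reporter will allege who will tell the committee to mail the spreadsheet to the curator before noon.
'who' is the subject of the clause embedded under 'allege'. The gap is right after 'allege'.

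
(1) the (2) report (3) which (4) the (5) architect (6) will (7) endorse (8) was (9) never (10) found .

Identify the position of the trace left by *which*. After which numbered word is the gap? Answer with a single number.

'which' is the direct object of 'endorse'. Wh-movement fronts it, leaving a gap right after 'endorse':
The report which the architect will endorse ___ was never found.
'endorse' is word 7.

7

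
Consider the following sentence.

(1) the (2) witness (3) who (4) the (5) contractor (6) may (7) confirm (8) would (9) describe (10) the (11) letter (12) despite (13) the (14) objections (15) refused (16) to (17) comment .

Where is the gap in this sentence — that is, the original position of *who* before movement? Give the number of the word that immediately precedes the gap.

7

The filler 'who' is interpreted as the subject of the clause embedded under 'confirm'. It moves to the left edge, and the trace sits right after 'confirm':
The witness who the contractor may confirm ___ would describe the letter despite the objections refused to comment.
'confirm' is word 7.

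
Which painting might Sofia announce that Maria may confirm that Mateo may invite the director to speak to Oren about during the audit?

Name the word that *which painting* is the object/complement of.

Before movement: Sofia might announce that Maria may confirm that Mateo may invite the director to speak to Oren about which painting during the audit.
'which painting' is the object of the preposition 'about'. Fronting leaves a gap immediately after 'about':
Which painting might Sofia announce that Maria may confirm that Mateo may invite the director to speak to Oren about ___ during the audit?

about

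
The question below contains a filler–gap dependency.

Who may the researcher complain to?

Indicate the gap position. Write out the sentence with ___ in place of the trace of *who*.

Pre-movement form: The researcher may complain to who.
The filler 'who' is interpreted as the object of the preposition 'to'. The gap is right after 'to'.

Who may the researcher complain to ___?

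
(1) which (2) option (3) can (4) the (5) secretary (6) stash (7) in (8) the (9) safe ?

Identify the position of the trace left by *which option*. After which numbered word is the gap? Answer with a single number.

Pre-movement form: The secretary can stash which option in the safe.
The filler 'which option' is interpreted as the direct object of 'stash'. Fronting leaves a gap immediately after 'stash':
Which option can the secretary stash ___ in the safe?
'stash' is word 6.

6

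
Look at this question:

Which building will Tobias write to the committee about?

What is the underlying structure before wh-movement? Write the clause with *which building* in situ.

'which building' is the object of the preposition 'about'. Fronting leaves a gap immediately after 'about':
Which building will Tobias write to the committee about ___?

Tobias will write to the committee about which building.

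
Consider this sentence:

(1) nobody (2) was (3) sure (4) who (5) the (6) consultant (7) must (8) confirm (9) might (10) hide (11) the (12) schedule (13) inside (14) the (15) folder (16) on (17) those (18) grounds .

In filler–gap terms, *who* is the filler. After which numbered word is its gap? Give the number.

8

Underlying clause: The consultant must confirm who might hide the schedule inside the folder on those grounds.
'who' functions as the subject of the clause embedded under 'confirm'. Fronting leaves a gap immediately after 'confirm':
Nobody was sure who the consultant must confirm ___ might hide the schedule inside the folder on those grounds.
'confirm' is word 8.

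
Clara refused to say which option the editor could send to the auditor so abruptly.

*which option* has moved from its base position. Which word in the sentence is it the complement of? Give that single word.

send

Underlying clause: The editor could send which option to the auditor so abruptly.
'which option' is the direct object of 'send'. It moves to the left edge, and the trace sits right after 'send':
Clara refused to say which option the editor could send ___ to the auditor so abruptly.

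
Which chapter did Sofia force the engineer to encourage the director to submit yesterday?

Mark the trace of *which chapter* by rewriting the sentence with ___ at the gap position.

Which chapter did Sofia force the engineer to encourage the director to submit ___ yesterday?

Pre-movement form: Sofia did force the engineer to encourage the director to submit which chapter yesterday.
The filler 'which chapter' is interpreted as the direct object of 'submit'. The gap is right after 'submit'.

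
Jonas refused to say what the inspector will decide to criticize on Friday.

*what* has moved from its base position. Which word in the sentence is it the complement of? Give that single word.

criticize

Before movement: The inspector will decide to criticize what on Friday.
'what' is the direct object of 'criticize'. Wh-movement fronts it, leaving a gap right after 'criticize':
Jonas refused to say what the inspector will decide to criticize ___ on Friday.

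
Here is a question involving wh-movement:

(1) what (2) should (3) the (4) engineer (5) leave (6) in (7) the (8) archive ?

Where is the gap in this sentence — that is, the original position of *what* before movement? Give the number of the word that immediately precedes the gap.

In situ: The engineer should leave what in the archive.
The filler 'what' is interpreted as the direct object of 'leave'. Fronting leaves a gap immediately after 'leave':
What should the engineer leave ___ in the archive?
'leave' is word 5.

5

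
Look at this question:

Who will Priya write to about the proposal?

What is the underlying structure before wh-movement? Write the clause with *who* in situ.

Priya will write to who about the proposal.

'who' functions as the object of the preposition 'to'. It moves to the left edge, and the trace sits right after 'to':
Who will Priya write to ___ about the proposal?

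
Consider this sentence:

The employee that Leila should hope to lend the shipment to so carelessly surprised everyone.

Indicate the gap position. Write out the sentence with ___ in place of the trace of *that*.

The employee that Leila should hope to lend the shipment to ___ so carelessly surprised everyone.

'that' is the object of the preposition 'to' (recipient of 'lend'). The gap is right after 'to'.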